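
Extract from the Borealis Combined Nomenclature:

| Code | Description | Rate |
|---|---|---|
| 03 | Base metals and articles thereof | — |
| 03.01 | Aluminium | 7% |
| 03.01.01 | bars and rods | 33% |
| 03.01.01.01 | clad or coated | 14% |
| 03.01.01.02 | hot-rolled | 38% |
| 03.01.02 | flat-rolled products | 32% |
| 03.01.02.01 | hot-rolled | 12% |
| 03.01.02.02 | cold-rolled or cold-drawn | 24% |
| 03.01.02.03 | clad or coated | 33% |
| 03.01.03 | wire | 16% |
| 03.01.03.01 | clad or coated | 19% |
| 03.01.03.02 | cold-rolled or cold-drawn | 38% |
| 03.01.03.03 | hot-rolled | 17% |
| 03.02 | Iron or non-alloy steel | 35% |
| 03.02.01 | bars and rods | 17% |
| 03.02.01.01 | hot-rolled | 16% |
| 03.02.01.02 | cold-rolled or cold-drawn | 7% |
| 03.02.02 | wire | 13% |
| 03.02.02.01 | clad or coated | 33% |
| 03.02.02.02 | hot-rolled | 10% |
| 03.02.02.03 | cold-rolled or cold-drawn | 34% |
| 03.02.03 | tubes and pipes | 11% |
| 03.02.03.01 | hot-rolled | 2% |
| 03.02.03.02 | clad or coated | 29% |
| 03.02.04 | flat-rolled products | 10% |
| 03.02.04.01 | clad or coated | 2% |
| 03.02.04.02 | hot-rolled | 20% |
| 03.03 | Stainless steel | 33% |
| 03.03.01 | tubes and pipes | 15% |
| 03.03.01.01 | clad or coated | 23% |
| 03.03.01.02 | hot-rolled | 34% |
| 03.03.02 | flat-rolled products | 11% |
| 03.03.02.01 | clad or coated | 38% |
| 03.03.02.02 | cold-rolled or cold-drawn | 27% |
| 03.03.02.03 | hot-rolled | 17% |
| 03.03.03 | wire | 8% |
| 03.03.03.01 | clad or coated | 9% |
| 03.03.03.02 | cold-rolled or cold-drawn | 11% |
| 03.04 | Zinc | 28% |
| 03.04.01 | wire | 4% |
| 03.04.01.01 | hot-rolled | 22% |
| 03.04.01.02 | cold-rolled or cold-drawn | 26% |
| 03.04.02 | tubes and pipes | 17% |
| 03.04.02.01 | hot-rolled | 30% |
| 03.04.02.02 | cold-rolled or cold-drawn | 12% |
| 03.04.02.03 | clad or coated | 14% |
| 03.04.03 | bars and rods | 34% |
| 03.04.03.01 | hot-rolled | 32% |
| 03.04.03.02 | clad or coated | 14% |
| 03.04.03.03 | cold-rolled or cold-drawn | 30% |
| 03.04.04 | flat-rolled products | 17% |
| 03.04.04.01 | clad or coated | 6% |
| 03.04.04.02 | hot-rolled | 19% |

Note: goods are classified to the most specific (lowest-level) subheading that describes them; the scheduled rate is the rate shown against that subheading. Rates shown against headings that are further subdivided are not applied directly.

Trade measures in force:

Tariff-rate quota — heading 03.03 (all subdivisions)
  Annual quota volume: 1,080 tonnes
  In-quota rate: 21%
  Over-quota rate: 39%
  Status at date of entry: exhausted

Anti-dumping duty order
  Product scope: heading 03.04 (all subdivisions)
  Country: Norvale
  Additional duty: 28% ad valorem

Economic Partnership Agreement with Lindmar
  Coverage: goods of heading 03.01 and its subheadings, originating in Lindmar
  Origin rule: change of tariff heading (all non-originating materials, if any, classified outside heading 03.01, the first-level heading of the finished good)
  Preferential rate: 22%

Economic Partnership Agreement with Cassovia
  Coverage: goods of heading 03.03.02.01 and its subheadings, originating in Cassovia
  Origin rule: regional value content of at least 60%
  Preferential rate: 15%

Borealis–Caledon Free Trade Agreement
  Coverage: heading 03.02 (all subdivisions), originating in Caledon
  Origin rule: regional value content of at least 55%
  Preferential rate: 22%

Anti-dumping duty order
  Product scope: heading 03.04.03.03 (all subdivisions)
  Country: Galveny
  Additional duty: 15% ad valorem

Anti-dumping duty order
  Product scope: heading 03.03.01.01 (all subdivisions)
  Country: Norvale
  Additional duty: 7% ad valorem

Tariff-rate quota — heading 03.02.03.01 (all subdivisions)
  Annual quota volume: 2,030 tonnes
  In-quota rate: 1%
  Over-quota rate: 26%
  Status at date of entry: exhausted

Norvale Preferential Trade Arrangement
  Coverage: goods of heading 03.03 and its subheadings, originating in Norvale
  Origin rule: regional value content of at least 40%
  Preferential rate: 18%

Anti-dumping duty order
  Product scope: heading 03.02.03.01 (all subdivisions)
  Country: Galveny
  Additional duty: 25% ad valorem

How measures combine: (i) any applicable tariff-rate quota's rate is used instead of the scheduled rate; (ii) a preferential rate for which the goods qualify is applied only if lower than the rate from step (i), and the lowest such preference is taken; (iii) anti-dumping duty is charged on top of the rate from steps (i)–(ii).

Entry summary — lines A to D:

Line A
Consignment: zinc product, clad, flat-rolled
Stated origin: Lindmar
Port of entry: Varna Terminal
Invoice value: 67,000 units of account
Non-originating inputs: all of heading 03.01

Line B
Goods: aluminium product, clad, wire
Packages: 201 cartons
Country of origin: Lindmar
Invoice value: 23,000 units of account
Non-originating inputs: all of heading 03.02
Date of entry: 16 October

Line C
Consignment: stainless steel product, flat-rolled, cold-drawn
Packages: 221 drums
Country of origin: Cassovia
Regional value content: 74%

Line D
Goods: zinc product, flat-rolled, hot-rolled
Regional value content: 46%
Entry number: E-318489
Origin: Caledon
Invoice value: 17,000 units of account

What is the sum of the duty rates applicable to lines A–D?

Line A: zinc → 03.04; flat-rolled → 03.04.04; clad → 03.04.04.01. Scheduled 6%. Lindmar agreement on 03.01: 03.04.04.01 not covered. → 6%.
Line B: aluminium → 03.01; wire → 03.01.03; clad → 03.01.03.01. Scheduled 19%. Lindmar agreement on 03.01: CTH met → 22% available; preference 22% not lower than 19% → no reduction. → 19%.
Line C: stainless steel → 03.03; flat-rolled → 03.03.02; cold-drawn → 03.03.02.02. Scheduled 27%. quota on 03.03 exhausted → over-quota 39%; Cassovia agreement on 03.03.02.01: 03.03.02.02 not covered. → 39%.
Line D: zinc → 03.04; flat-rolled → 03.04.04; hot-rolled → 03.04.04.02. Scheduled 19%. Caledon agreement on 03.02: 03.04.04.02 not covered. → 19%.
Sum: 6% + 19% + 39% + 19% = 83%.

83%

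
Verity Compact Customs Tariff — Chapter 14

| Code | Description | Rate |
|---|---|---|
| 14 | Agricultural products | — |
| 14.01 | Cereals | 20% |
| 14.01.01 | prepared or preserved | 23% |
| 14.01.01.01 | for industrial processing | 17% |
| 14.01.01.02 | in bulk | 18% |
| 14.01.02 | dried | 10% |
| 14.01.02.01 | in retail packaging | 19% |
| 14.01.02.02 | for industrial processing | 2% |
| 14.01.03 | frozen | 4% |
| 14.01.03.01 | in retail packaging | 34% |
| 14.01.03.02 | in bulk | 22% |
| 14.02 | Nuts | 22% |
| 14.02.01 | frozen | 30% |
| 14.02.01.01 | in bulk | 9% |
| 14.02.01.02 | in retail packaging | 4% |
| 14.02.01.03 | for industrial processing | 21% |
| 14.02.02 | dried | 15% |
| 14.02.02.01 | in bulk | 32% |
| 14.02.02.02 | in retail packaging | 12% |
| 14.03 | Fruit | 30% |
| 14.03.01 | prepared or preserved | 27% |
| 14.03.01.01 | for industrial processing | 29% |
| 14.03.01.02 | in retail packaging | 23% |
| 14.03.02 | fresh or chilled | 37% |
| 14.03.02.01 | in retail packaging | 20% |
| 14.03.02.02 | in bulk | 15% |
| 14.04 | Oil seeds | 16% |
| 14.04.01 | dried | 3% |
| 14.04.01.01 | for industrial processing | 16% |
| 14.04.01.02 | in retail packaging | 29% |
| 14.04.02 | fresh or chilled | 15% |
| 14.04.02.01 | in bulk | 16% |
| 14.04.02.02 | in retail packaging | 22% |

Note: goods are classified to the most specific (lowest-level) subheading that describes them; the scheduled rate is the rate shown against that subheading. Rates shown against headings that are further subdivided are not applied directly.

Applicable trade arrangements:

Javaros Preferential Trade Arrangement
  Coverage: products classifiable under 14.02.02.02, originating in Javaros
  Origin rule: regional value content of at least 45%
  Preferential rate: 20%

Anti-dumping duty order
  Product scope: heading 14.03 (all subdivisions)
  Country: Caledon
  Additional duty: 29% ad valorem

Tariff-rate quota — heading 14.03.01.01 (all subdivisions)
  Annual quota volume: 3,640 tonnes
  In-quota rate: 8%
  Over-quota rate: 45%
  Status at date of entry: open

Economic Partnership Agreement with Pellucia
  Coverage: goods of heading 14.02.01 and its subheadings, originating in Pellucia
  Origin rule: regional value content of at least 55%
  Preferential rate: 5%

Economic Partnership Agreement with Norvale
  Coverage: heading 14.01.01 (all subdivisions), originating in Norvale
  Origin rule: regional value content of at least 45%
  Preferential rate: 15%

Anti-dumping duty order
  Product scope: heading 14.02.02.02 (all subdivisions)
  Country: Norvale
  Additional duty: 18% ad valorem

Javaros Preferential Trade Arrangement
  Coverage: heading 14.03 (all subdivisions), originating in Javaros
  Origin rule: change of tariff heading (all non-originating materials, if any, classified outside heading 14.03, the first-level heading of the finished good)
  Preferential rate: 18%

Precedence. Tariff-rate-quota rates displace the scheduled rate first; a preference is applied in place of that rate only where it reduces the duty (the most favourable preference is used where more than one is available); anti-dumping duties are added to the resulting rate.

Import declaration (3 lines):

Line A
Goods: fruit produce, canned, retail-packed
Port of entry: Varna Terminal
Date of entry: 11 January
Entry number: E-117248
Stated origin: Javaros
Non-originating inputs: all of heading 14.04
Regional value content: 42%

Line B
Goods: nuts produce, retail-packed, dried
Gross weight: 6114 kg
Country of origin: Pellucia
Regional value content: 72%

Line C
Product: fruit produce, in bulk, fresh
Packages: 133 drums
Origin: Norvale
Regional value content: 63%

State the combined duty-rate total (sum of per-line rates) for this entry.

45%

Line A: fruit → 14.03; canned → 14.03.01; retail-packed → 14.03.01.02. Scheduled 23%. Javaros agreement on 14.02.02.02: 14.03.01.02 not covered; Javaros agreement on 14.03: CTH met → 18% available; preferential 18%. → 18%.
Line B: nuts → 14.02; dried → 14.02.02; retail-packed → 14.02.02.02. Scheduled 12%. Pellucia agreement on 14.02.01: 14.02.02.02 not covered. → 12%.
Line C: fruit → 14.03; fresh → 14.03.02; in bulk → 14.03.02.02. Scheduled 15%. Norvale agreement on 14.01.01: 14.03.02.02 not covered. → 15%.
Sum: 18% + 12% + 15% = 45%.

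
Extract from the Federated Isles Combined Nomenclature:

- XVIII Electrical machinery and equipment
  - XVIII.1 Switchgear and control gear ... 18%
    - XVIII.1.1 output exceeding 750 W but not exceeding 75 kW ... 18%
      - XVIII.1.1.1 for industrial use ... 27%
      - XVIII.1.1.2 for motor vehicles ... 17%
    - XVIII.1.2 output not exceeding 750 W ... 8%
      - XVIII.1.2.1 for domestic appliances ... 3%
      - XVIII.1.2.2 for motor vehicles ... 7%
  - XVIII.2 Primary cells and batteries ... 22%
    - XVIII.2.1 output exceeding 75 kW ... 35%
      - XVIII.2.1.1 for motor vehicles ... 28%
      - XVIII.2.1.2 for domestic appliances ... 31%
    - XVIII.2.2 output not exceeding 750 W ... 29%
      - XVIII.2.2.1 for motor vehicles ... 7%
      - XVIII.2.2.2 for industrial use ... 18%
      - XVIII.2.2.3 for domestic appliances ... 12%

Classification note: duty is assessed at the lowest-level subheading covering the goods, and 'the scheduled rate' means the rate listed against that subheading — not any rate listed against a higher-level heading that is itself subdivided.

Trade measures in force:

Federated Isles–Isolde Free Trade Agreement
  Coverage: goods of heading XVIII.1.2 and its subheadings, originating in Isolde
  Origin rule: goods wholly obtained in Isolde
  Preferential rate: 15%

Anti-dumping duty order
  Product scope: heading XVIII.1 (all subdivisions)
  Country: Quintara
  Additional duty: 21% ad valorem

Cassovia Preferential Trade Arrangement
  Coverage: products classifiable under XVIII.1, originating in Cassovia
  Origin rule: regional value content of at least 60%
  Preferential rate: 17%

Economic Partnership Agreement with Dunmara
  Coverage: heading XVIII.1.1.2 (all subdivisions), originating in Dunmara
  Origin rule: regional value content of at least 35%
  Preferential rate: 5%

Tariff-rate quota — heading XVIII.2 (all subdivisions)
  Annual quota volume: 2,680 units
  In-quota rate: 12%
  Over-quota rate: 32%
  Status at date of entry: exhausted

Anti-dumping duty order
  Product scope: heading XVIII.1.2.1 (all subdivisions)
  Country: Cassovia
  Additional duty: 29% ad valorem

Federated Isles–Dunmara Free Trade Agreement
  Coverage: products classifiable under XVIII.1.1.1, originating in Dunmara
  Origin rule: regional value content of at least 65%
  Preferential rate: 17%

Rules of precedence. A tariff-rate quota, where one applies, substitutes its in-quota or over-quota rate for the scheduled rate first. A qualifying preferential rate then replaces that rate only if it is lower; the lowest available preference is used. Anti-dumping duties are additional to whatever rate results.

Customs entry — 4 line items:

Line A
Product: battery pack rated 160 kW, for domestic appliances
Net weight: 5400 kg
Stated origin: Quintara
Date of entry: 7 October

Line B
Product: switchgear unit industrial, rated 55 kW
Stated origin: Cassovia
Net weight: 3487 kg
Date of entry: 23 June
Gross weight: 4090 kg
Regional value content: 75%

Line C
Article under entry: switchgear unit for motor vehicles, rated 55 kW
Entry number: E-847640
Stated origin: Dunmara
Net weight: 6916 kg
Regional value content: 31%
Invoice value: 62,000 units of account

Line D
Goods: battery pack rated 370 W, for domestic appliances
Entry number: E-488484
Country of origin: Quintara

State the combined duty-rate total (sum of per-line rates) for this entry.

98%

Line A: battery pack → XVIII.2; rated 160 kW → XVIII.2.1; for domestic appliances → XVIII.2.1.2. Scheduled 31%. quota on XVIII.2 exhausted → over-quota 32%. → 32%.
Line B: switchgear unit → XVIII.1; rated 55 kW → XVIII.1.1; industrial → XVIII.1.1.1. Scheduled 27%. Cassovia agreement on XVIII.1: RVC ≥ 60% → 17% available; preferential 17%. → 17%.
Line C: switchgear unit → XVIII.1; rated 55 kW → XVIII.1.1; for motor vehicles → XVIII.1.1.2. Scheduled 17%. Dunmara agreement on XVIII.1.1.2: RVC < 35%; Dunmara agreement on XVIII.1.1.1: XVIII.1.1.2 not covered. → 17%.
Line D: battery pack → XVIII.2; rated 370 W → XVIII.2.2; for domestic appliances → XVIII.2.2.3. Scheduled 12%. quota on XVIII.2 exhausted → over-quota 32%. → 32%.
Sum: 32% + 17% + 17% + 32% = 98%.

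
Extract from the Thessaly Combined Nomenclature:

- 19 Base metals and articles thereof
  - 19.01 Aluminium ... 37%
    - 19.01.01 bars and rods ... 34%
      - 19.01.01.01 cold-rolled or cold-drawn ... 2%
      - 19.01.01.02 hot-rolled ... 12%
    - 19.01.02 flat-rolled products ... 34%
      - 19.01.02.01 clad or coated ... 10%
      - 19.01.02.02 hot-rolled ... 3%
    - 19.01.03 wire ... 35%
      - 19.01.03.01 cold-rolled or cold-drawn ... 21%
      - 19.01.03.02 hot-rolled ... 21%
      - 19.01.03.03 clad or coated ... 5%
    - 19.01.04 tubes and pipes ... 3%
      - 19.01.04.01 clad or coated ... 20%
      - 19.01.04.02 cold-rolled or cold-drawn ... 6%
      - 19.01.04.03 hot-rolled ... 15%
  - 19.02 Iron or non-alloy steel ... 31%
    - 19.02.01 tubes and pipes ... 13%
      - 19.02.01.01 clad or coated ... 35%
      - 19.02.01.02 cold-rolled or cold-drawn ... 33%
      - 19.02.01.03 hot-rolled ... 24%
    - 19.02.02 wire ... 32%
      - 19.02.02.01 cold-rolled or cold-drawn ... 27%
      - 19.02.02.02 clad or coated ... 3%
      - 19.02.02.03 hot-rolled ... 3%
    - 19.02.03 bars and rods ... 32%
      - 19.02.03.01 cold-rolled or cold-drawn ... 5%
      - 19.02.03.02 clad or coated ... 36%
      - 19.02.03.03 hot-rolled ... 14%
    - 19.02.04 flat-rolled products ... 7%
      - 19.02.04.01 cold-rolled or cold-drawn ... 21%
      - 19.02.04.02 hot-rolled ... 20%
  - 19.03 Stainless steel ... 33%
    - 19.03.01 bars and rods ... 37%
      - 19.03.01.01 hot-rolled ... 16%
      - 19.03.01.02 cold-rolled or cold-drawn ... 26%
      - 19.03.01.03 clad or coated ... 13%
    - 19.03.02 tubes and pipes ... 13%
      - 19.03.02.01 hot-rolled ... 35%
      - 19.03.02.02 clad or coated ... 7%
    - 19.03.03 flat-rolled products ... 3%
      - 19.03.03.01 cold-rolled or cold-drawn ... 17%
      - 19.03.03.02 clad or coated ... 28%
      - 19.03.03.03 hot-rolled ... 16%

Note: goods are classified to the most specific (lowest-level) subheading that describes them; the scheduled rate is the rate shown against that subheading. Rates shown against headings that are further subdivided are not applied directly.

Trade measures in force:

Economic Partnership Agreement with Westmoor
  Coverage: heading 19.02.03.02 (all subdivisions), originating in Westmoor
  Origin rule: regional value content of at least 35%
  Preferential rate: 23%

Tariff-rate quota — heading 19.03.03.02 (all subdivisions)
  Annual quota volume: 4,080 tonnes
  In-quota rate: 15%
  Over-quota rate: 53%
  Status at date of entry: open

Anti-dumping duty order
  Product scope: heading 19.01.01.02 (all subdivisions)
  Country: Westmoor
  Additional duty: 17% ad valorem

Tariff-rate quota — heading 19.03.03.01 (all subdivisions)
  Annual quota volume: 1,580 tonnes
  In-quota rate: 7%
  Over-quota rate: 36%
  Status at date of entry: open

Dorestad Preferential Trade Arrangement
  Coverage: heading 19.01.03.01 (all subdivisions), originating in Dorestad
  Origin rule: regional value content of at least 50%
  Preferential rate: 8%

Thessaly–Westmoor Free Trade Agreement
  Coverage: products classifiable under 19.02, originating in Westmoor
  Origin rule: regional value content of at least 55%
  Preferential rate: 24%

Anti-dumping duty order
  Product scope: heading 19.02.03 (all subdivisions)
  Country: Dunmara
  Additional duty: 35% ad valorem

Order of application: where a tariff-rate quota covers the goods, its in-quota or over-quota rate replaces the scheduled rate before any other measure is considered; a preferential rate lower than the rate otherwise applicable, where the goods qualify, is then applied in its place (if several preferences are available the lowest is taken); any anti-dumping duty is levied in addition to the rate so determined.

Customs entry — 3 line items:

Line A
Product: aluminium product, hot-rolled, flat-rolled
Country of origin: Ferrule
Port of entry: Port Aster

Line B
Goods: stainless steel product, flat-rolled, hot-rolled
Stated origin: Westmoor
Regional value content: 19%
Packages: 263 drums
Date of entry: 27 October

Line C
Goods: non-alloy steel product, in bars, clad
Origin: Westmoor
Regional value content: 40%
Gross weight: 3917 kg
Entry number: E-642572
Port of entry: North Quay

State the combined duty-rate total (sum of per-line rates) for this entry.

42%

Line A: aluminium → 19.01; flat-rolled → 19.01.02; hot-rolled → 19.01.02.02. Scheduled 3%. No special measure applies. → 3%.
Line B: stainless steel → 19.03; flat-rolled → 19.03.03; hot-rolled → 19.03.03.03. Scheduled 16%. Westmoor agreement on 19.02.03.02: 19.03.03.03 not covered; Westmoor agreement on 19.02: 19.03.03.03 not covered. → 16%.
Line C: non-alloy steel → 19.02; in bars → 19.02.03; clad → 19.02.03.02. Scheduled 36%. Westmoor agreement on 19.02.03.02: RVC ≥ 35% → 23% available; Westmoor agreement on 19.02: RVC < 55%; preferential 23%. → 23%.
Sum: 3% + 16% + 23% = 42%.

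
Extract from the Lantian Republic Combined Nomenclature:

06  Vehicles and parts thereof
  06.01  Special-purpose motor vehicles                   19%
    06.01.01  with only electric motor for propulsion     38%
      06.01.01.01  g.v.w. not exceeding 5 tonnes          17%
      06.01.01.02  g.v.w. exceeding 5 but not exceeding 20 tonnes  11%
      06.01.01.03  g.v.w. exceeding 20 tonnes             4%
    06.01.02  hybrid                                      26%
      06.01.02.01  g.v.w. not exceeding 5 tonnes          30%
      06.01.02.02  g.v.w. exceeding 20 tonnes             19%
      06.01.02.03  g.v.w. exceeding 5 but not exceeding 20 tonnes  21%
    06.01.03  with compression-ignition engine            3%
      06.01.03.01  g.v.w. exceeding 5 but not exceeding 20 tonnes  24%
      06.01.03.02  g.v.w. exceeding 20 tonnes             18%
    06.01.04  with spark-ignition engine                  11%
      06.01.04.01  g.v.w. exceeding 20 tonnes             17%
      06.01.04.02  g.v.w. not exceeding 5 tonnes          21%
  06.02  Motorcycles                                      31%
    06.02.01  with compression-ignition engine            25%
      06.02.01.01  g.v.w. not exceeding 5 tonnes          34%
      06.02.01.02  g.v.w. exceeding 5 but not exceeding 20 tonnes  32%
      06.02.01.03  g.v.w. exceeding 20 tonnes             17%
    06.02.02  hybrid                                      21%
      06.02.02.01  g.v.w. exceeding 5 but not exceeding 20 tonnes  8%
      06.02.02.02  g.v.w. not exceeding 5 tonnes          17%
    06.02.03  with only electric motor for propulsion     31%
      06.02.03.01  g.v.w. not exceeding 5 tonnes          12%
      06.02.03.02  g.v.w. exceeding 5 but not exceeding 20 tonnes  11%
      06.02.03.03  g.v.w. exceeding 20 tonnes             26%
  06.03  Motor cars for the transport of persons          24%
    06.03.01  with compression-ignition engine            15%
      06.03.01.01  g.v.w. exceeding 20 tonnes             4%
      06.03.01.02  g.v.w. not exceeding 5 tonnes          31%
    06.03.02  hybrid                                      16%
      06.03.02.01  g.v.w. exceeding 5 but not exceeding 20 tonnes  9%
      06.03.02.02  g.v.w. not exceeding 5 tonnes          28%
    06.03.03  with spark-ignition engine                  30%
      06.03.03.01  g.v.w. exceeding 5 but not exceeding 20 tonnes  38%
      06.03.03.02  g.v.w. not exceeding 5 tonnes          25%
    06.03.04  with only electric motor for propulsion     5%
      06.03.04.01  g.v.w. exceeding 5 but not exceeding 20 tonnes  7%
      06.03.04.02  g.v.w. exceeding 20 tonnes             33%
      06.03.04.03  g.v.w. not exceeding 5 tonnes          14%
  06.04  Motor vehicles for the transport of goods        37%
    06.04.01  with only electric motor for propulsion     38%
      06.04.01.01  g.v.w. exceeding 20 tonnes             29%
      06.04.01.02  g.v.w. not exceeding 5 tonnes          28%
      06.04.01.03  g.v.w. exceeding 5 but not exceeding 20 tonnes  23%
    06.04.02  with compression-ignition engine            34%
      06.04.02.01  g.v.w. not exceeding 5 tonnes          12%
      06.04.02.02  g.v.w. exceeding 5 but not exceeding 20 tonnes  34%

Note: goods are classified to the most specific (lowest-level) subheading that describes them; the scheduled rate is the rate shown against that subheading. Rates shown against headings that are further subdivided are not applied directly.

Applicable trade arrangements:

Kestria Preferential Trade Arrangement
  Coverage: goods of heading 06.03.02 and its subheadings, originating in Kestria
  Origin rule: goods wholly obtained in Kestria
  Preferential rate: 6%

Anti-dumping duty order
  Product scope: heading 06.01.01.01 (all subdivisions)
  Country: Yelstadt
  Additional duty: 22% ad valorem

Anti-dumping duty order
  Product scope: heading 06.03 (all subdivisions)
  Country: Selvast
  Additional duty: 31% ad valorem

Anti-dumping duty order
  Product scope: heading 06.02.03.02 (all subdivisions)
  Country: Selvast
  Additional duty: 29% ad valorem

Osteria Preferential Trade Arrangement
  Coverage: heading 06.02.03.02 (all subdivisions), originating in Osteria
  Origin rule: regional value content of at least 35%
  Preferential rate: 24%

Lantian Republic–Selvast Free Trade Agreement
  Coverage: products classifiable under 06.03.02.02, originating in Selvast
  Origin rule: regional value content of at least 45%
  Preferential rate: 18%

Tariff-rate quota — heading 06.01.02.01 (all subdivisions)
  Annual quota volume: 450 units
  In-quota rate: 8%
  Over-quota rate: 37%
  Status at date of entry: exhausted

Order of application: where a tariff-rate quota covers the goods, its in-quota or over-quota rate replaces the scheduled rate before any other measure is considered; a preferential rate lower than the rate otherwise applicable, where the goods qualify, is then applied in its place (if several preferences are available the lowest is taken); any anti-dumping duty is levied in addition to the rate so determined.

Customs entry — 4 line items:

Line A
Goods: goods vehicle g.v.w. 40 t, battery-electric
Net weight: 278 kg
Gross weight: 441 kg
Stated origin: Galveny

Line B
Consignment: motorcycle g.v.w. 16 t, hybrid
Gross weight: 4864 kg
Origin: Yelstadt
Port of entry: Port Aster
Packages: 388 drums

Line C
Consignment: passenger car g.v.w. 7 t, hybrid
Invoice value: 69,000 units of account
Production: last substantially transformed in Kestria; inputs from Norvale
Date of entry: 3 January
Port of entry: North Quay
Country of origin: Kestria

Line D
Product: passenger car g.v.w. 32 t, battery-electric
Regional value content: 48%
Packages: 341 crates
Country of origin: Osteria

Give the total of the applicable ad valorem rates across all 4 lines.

79%

Line A: goods vehicle → 06.04; battery-electric → 06.04.01; g.v.w. 40 t → 06.04.01.01. Scheduled 29%. No special measure applies. → 29%.
Line B: motorcycle → 06.02; hybrid → 06.02.02; g.v.w. 16 t → 06.02.02.01. Scheduled 8%. No special measure applies. → 8%.
Line C: passenger car → 06.03; hybrid → 06.03.02; g.v.w. 7 t → 06.03.02.01. Scheduled 9%. Kestria agreement on 06.03.02: not wholly obtained. → 9%.
Line D: passenger car → 06.03; battery-electric → 06.03.04; g.v.w. 32 t → 06.03.04.02. Scheduled 33%. Osteria agreement on 06.02.03.02: 06.03.04.02 not covered. → 33%.
Sum: 29% + 8% + 9% + 33% = 79%.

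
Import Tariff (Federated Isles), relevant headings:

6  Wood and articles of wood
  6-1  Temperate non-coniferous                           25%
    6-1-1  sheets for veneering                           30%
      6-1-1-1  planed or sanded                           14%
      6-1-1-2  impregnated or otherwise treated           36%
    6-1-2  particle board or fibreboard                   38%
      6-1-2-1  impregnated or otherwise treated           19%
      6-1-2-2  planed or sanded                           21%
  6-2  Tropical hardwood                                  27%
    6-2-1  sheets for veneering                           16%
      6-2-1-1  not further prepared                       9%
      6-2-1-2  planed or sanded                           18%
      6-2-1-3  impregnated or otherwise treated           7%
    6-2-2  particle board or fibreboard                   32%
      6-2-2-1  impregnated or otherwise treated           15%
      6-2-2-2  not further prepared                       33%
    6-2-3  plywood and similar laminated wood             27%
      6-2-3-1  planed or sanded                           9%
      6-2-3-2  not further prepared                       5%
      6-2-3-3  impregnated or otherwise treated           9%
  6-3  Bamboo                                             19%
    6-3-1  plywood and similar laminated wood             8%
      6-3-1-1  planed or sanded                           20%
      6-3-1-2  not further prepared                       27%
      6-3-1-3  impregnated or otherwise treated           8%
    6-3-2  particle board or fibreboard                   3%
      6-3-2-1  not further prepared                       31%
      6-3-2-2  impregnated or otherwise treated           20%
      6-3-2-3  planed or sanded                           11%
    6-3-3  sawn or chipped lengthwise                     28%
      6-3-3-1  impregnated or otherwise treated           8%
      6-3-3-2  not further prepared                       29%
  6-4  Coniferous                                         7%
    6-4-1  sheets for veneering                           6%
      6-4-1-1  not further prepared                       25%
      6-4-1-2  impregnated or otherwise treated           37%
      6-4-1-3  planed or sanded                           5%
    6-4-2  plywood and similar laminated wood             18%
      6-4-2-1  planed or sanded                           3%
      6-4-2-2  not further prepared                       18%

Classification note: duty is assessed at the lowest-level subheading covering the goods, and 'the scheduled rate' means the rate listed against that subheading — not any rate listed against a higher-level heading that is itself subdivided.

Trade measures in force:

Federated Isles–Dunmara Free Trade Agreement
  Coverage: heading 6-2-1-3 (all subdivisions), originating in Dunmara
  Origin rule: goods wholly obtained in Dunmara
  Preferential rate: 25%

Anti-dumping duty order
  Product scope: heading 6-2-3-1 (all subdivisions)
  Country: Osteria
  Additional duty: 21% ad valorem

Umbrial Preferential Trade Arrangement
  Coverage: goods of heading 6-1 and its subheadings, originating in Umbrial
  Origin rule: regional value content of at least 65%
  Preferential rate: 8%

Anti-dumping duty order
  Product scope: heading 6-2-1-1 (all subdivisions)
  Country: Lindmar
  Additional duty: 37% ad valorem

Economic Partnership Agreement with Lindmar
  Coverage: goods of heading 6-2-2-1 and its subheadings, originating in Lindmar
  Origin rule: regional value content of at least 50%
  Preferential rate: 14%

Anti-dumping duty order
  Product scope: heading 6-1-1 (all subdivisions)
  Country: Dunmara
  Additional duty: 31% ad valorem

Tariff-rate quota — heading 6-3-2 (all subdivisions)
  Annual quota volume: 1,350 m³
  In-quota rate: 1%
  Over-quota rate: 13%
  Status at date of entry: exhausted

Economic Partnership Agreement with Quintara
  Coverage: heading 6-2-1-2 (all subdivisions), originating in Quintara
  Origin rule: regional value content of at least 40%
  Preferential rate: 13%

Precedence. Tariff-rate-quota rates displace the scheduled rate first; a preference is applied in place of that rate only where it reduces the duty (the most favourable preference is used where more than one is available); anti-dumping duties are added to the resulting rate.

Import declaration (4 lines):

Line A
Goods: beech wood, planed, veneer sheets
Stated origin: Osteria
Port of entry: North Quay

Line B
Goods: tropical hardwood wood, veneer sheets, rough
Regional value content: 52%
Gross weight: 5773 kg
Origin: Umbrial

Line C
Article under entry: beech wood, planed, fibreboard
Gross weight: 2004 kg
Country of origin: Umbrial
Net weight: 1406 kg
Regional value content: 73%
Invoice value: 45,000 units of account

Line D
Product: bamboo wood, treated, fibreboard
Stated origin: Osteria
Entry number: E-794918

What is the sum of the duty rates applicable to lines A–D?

Line A: beech → 6-1; veneer sheets → 6-1-1; planed → 6-1-1-1. Scheduled 14%. No special measure applies. → 14%.
Line B: tropical hardwood → 6-2; veneer sheets → 6-2-1; rough → 6-2-1-1. Scheduled 9%. Umbrial agreement on 6-1: 6-2-1-1 not covered. → 9%.
Line C: beech → 6-1; fibreboard → 6-1-2; planed → 6-1-2-2. Scheduled 21%. Umbrial agreement on 6-1: RVC ≥ 65% → 8% available; preferential 8%. → 8%.
Line D: bamboo → 6-3; fibreboard → 6-3-2; treated → 6-3-2-2. Scheduled 20%. quota on 6-3-2 exhausted → over-quota 13%. → 13%.
Sum: 14% + 9% + 8% + 13% = 44%.

44%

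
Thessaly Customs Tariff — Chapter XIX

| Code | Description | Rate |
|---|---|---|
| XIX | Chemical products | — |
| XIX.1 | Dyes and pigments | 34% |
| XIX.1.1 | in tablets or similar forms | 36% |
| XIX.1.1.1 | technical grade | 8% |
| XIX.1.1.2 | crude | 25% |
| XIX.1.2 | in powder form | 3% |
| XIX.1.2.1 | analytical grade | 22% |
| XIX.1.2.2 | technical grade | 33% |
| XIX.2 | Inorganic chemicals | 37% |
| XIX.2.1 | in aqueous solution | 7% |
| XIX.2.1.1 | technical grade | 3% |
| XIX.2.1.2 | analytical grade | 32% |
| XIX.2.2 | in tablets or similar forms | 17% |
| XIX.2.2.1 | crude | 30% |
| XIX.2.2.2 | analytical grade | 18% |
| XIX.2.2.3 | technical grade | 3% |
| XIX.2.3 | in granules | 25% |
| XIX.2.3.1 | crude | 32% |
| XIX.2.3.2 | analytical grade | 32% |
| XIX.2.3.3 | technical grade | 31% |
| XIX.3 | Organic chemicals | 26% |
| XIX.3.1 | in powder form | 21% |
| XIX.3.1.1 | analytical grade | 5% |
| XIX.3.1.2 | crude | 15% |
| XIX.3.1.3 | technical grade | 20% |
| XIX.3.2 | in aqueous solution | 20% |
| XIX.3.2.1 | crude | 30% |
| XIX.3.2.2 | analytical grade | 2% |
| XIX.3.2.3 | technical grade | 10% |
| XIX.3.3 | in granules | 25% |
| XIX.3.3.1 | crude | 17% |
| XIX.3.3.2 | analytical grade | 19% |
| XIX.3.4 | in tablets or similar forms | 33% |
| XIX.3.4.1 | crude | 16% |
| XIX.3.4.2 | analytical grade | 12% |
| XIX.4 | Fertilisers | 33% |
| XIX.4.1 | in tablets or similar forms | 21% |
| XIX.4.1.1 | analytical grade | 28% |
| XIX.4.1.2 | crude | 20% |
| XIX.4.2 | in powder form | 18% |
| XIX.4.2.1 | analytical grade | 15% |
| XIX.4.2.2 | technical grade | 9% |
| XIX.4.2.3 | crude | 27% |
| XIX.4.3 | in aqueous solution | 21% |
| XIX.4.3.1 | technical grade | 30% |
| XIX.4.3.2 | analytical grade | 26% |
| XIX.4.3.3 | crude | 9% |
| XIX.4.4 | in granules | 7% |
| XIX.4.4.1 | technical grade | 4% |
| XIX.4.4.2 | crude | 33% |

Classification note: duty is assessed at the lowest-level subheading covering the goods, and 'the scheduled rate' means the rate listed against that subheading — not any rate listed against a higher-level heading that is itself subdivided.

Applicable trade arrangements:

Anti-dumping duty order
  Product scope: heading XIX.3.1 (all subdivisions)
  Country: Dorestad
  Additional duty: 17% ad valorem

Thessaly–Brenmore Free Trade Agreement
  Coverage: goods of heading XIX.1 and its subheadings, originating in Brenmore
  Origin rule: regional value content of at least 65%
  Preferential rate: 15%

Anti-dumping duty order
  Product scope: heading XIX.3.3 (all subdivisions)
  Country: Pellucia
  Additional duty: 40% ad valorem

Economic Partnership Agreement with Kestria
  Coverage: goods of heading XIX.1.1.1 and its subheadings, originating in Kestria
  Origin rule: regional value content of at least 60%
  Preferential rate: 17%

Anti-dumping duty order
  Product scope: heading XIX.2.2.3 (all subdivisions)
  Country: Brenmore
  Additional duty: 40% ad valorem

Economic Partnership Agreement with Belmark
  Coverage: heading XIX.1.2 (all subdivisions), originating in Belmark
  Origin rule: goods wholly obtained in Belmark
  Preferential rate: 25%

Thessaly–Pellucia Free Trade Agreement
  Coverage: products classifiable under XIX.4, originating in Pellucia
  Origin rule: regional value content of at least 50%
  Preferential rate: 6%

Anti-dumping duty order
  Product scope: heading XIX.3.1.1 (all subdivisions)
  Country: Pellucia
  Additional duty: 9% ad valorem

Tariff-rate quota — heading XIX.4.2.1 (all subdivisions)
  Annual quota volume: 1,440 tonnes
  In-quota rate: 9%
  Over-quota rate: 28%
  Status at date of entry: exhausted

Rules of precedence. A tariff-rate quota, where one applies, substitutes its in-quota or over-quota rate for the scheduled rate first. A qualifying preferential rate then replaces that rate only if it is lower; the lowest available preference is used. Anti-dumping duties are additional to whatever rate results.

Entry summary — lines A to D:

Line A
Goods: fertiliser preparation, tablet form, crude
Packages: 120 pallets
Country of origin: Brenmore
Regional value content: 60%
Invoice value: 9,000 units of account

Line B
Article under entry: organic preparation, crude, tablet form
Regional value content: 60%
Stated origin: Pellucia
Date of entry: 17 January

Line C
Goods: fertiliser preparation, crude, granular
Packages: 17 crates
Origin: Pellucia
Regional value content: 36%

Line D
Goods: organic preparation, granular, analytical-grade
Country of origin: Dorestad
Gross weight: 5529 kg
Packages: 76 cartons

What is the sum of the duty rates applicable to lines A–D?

88%

Line A: fertiliser → XIX.4; tablet form → XIX.4.1; crude → XIX.4.1.2. Scheduled 20%. Brenmore agreement on XIX.1: XIX.4.1.2 not covered. → 20%.
Line B: organic → XIX.3; tablet form → XIX.3.4; crude → XIX.3.4.1. Scheduled 16%. Pellucia agreement on XIX.4: XIX.3.4.1 not covered. → 16%.
Line C: fertiliser → XIX.4; granular → XIX.4.4; crude → XIX.4.4.2. Scheduled 33%. Pellucia agreement on XIX.4: RVC < 50%. → 33%.
Line D: organic → XIX.3; granular → XIX.3.3; analytical-grade → XIX.3.3.2. Scheduled 19%. No special measure applies. → 19%.
Sum: 20% + 16% + 33% + 19% = 88%.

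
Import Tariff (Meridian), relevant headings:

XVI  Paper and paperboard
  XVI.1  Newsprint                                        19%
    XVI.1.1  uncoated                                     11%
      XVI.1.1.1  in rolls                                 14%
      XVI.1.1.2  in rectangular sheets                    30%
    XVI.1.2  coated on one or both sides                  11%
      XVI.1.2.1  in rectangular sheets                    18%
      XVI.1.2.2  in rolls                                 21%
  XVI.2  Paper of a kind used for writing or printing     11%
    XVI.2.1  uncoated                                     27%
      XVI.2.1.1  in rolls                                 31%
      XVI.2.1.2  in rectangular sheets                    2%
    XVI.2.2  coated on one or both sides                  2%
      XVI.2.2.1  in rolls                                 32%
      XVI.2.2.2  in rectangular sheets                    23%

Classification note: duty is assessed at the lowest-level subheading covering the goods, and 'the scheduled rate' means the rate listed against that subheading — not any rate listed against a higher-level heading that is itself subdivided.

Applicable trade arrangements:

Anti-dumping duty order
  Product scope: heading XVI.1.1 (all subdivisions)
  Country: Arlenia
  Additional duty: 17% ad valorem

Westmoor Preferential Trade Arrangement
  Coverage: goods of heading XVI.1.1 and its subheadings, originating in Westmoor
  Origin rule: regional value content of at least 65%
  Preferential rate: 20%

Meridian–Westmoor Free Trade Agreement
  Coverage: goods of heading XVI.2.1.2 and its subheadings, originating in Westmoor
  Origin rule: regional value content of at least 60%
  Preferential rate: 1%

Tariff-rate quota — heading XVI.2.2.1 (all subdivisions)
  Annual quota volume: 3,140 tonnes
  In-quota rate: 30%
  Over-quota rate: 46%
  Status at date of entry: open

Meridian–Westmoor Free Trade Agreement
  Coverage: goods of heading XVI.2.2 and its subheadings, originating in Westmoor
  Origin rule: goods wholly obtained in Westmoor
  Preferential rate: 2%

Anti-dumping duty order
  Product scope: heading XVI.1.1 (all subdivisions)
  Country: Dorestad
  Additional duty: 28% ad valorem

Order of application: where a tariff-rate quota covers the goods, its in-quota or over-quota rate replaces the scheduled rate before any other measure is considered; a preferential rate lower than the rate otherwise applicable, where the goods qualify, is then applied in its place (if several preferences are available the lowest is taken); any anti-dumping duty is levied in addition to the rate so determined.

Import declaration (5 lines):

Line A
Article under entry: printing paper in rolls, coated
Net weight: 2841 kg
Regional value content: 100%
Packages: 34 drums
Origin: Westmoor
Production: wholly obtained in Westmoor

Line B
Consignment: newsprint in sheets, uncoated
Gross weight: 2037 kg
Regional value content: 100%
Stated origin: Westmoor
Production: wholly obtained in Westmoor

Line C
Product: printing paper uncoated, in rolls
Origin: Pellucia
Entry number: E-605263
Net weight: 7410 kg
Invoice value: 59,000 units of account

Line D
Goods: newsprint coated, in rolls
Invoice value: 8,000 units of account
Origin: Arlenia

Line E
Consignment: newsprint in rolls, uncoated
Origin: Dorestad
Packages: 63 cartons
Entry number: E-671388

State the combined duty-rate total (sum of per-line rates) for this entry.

116%

Line A: printing paper → XVI.2; coated → XVI.2.2; in rolls → XVI.2.2.1. Scheduled 32%. quota on XVI.2.2.1 open → in-quota 30%; Westmoor agreement on XVI.1.1: XVI.2.2.1 not covered; Westmoor agreement on XVI.2.1.2: XVI.2.2.1 not covered; Westmoor agreement on XVI.2.2: wholly obtained → 2% available; preferential 2%. → 2%.
Line B: newsprint → XVI.1; uncoated → XVI.1.1; in sheets → XVI.1.1.2. Scheduled 30%. Westmoor agreement on XVI.1.1: RVC ≥ 65% → 20% available; Westmoor agreement on XVI.2.1.2: XVI.1.1.2 not covered; Westmoor agreement on XVI.2.2: XVI.1.1.2 not covered; preferential 20%. → 20%.
Line C: printing paper → XVI.2; uncoated → XVI.2.1; in rolls → XVI.2.1.1. Scheduled 31%. No special measure applies. → 31%.
Line D: newsprint → XVI.1; coated → XVI.1.2; in rolls → XVI.1.2.2. Scheduled 21%. No special measure applies. → 21%.
Line E: newsprint → XVI.1; uncoated → XVI.1.1; in rolls → XVI.1.1.1. Scheduled 14%. anti-dumping (Dorestad, XVI.1.1): +28%; total 14% + 28% = 42%. → 42%.
Sum: 2% + 20% + 31% + 21% + 42% = 116%.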